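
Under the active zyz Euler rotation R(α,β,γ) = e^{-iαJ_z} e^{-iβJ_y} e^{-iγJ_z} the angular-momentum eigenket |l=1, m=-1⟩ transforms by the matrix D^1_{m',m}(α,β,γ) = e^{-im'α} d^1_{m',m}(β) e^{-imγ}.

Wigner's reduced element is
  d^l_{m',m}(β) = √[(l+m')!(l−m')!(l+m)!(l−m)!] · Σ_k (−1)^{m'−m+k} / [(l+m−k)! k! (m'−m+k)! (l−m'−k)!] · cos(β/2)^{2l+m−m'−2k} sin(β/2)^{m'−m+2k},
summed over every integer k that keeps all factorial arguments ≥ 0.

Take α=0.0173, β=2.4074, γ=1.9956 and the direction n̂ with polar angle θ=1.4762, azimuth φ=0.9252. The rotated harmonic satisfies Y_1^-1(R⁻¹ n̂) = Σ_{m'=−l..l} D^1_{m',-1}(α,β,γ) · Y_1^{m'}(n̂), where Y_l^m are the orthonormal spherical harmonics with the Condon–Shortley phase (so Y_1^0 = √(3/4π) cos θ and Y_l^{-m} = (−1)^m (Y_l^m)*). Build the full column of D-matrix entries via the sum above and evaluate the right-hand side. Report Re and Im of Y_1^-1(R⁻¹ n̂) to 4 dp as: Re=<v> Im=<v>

Re=0.3208 Im=-0.0514

Need the full column D^1_{m',-1} for m'=−1..1 at α=0.0173, β=2.4074, γ=1.9956.
cos(β/2)=0.358907, sin(β/2)=0.933373
d^1_{-1,-1}: single k=0 term ⇒ +0.128814;  D = -0.055112+0.116429i
d^1_{0,-1}: single k=0 term ⇒ -0.473753;  D = +0.195253-0.431646i
d^1_{1,-1}: single k=0 term ⇒ +0.871186;  D = -0.345267+0.799847i
Y_1^{m'}(θ=1.4762,φ=0.9252) and Σ D·Y over m':
  (-0.0551+0.1164i)·(+0.2069-0.2747i)  (+0.1953-0.4316i)·(+0.0462+0.0000i)  (-0.3453+0.7998i)·(-0.2069-0.2747i)
Y_1^-1(R⁻¹ n̂) = +0.320783-0.051357i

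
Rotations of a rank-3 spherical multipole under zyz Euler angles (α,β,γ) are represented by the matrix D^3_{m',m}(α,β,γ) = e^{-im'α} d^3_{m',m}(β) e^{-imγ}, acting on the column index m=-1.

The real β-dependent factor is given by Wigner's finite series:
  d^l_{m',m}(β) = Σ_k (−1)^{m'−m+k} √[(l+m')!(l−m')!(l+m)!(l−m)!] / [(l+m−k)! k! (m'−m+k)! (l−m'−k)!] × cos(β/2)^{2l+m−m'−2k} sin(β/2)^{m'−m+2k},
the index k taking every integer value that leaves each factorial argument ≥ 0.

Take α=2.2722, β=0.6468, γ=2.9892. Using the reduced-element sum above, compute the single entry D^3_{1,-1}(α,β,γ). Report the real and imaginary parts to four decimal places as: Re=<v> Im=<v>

Re=0.3146 Im=0.2743

Split into d^3_{1,-1}(β=0.6468) × two z-phases.
c=cos(0.6468/2)=0.948160, s=sin(0.6468/2)=0.317792; N=√[24·2·2·24]=48.000000
k: max(0,(-1)−(1))=0 … min(3+(-1),3−(1))=2
  k=0: (−1)^2·48.0000/(8)·0.9482^4·0.3178^2 = +0.489739
  k=1: (−1)^3·48.0000/(6)·0.9482^2·0.3178^4 = -0.073354
  k=2: (−1)^4·48.0000/(48)·0.9482^0·0.3178^6 = +0.001030
d^3_{1,-1}(0.6468) = +0.489739 -0.073354 +0.001030 = +0.417415
Phases: e^{-i·(1)·2.2722}=-0.645291-0.763937i, e^{-i·(-1)·2.9892}=-0.988411+0.151803i ⇒ D=+0.314639+0.274294i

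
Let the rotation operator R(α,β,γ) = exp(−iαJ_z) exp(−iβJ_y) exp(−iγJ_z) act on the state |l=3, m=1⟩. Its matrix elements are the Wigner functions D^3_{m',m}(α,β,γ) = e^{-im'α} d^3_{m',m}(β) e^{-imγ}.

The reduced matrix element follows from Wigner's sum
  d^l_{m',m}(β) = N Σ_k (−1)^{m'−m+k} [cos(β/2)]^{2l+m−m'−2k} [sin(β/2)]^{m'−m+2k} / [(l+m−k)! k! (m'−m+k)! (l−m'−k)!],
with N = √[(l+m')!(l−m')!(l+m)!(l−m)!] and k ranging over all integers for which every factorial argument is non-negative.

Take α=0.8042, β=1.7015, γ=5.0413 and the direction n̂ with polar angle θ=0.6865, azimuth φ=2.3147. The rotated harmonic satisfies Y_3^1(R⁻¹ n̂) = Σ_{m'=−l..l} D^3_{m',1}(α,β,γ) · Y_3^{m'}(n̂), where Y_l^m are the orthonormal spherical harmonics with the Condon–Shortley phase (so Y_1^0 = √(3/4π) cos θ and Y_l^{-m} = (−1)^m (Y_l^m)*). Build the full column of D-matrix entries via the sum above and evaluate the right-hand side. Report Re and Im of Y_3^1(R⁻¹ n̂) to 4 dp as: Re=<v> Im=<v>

Re=-0.2687 Im=-0.1667

Need the full column D^3_{m',1} for m'=−3..3 at α=0.8042, β=1.7015, γ=5.0413.
cos(β/2)=0.659420, sin(β/2)=0.751775
d^3_{-3,1}: single k=4 term ⇒ +0.537924;  D = -0.468709-0.263959i
d^3_{-2,1}: k∈[3..4] ⇒ +0.770512 -0.500728 = +0.269784;  D = -0.258418+0.077483i
d^3_{-1,1}: k∈[2..4] ⇒ +0.641172 -1.111132 +0.180521 = -0.289439;  D = +0.132446-0.257358i
d^3_{0,1}: k∈[1..3] ⇒ +0.324704 -1.266080 +0.548520 = -0.392856;  D = -0.126898-0.371797i
d^3_{1,1}: k∈[0..2] ⇒ +0.082219 -0.854896 +0.833349 = +0.060672;  D = +0.054953+0.025715i
d^3_{2,1}: k∈[0..1] ⇒ -0.296413 +0.770512 = +0.474099;  D = +0.442610-0.169900i
d^3_{3,1}: single k=0 term ⇒ +0.413875;  D = +0.161201-0.381191i
Y_3^{m'}(θ=0.6865,φ=2.3147) and Σ D·Y over m':
  (-0.4687-0.2640i)·(+0.0839-0.0652i)  (-0.2584+0.0775i)·(-0.0263+0.3165i)  (+0.1324-0.2574i)·(-0.2762-0.3001i)  (-0.1269-0.3718i)·(-0.0025+0.0000i)  (+0.0550+0.0257i)·(+0.2762-0.3001i)  (+0.4426-0.1699i)·(-0.0263-0.3165i)  (+0.1612-0.3812i)·(-0.0839-0.0652i)
Y_3^1(R⁻¹ n̂) = -0.268655-0.166661i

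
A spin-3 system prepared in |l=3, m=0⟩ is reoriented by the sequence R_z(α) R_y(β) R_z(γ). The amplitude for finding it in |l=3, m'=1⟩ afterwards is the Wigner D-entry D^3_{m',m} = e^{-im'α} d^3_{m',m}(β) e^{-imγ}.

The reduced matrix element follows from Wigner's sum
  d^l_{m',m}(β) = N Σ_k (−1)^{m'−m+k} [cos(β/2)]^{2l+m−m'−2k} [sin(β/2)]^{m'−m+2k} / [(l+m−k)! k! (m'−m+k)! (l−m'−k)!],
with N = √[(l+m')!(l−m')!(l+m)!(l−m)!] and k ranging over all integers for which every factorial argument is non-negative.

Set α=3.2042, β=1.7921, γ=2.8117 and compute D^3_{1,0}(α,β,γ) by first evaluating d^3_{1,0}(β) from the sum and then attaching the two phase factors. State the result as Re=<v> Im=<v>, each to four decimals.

Re=-0.3201 Im=0.0201

D^3_{1,0}(3.2042,1.7921,2.8117) = e^{-i·1·3.2042}·d^3_{1,0}(1.7921)·e^{-i·0·2.8117}. Compute d first:
Half-angle: c=0.624699, s=0.780865. N=√(24·2·6·6)=41.569219
k∈{0,1,2} keeps every argument non-negative
  k=0: (−1)^1·41.5692/(12)·0.6247^5·0.7809^1 = -0.257349
  k=1: (−1)^2·41.5692/(4)·0.6247^3·0.7809^3 = +1.206295
  k=2: (−1)^3·41.5692/(12)·0.6247^1·0.7809^5 = -0.628265
d^3_{1,0}(1.7921) = -0.257349 +1.206295 -0.628265 = +0.320682
D = (-0.998041+0.062566i)·(+0.320682)·(+1.000000+0.000000i) = -0.320053+0.020064i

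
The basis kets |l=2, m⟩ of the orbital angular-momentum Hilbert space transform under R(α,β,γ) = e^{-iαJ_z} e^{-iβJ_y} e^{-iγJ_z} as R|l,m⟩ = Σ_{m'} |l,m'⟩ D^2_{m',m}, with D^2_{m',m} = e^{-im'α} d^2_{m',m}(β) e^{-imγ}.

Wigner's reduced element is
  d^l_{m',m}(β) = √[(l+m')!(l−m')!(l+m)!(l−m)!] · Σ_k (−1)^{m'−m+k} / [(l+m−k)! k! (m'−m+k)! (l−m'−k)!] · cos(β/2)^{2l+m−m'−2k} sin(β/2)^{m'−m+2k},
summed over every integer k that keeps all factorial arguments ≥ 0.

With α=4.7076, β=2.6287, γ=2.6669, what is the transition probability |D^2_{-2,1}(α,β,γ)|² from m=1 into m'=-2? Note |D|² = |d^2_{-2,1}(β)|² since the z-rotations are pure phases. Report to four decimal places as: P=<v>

P=0.2108

Split into d^2_{-2,1}(β=2.6287) × two z-phases.
With c≡cos(β/2)=0.253645 and s≡sin(β/2)=0.967297, N=[1·24·6·1]^{1/2}=12.000000
The bounds max(0,m−m')=3 and min(l+m,l−m')=3 give 1 term
  k=3: (−1)^0·12.0000/(6)·0.2536^1·0.9673^3 = +0.459130
d^2_{-2,1}(2.6287) = +0.459130
|D^2_{-2,1}|² = |d^2_{-2,1}(β)|² = (+0.459130)² = 0.210801 (the z-rotation phases have unit modulus)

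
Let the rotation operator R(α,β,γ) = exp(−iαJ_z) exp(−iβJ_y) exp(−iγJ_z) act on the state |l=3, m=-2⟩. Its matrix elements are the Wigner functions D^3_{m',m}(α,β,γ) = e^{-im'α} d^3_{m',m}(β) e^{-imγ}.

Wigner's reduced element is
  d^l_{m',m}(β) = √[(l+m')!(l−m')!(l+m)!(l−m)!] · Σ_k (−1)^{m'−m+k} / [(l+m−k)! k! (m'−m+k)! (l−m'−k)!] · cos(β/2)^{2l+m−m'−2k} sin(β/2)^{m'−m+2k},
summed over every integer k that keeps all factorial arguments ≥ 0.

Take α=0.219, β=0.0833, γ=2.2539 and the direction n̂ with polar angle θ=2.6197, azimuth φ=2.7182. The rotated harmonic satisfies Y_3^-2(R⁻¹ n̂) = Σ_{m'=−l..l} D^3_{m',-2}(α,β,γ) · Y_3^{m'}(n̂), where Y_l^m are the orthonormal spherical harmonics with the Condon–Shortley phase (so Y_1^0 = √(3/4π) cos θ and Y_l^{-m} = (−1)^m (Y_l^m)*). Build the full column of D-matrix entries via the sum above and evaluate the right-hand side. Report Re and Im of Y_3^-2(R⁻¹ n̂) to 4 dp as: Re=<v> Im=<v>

Re=-0.1715 Im=0.0513

Need the full column D^3_{m',-2} for m'=−3..3 at α=0.219, β=0.0833, γ=2.2539.
cos(β/2)=0.999133, sin(β/2)=0.041638
d^3_{-3,-2}: single k=1 term ⇒ +0.101550;  D = +0.044391-0.091334i
d^3_{-2,-2}: k∈[0..1] ⇒ +0.994808 -0.008639 = +0.986169;  D = +0.228098-0.959427i
d^3_{-1,-2}: k∈[0..1] ⇒ -0.131101 +0.000455 = -0.130645;  D = -0.001883+0.130632i
d^3_{0,-2}: k∈[0..1] ⇒ +0.009463 -0.000016 = +0.009447;  D = -0.001919-0.009250i
d^3_{1,-2}: k∈[0..1] ⇒ -0.000455 +0.000000 = -0.000455;  D = +0.000187+0.000415i
d^3_{2,-2}: k∈[0..1] ⇒ +0.000015 -0.000000 = +0.000015;  D = -0.000009-0.000012i
d^3_{3,-2}: single k=0 term ⇒ -0.000000;  D = +0.000000+0.000000i
Y_3^{m'}(θ=2.6197,φ=2.7182) and Σ D·Y over m':
  (+0.0444-0.0913i)·(-0.0153-0.0494i)  (+0.2281-0.9594i)·(-0.1458-0.1649i)  (-0.0019+0.1306i)·(-0.4050-0.1825i)  (-0.0019-0.0092i)·(-0.2450+0.0000i)  (+0.0002+0.0004i)·(+0.4050-0.1825i)  (-0.0000-0.0000i)·(-0.1458+0.1649i)  (+0.0000+0.0000i)·(+0.0153-0.0494i)
Y_3^-2(R⁻¹ n̂) = -0.171479+0.051344i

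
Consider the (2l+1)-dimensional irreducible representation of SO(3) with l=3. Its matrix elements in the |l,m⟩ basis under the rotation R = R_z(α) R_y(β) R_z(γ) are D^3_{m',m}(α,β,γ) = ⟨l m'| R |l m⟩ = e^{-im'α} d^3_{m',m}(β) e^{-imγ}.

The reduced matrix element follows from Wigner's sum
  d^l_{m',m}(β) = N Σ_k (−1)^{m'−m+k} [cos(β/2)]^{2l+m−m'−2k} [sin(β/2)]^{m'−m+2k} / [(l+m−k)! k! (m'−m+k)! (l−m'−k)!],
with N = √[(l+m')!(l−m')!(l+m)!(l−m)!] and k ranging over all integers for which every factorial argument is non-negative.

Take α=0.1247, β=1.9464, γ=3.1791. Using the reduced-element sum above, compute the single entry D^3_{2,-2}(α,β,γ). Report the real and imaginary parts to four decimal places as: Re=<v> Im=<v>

First d^3_{2,-2}(β=1.9464), then the phase factors e^{-i(2)α} and e^{-i(-2)γ}:
c=cos(1.9464/2)=0.562657, s=sin(1.9464/2)=0.826690; N=√[120·1·1·120]=120.000000
k∈{0,1} keeps every argument non-negative
  k=0: (−1)^4·120.0000/(24)·0.5627^2·0.8267^4 = +0.739314
  k=1: (−1)^5·120.0000/(120)·0.5627^0·0.8267^6 = -0.319196
d^3_{2,-2}(1.9464) = +0.739314 -0.319196 = +0.420118
Phases: e^{-i·(2)·0.1247}=+0.969061-0.246823i, e^{-i·(-2)·3.1791}=+0.997188+0.074944i ⇒ D=+0.413747-0.072892i

Re=0.4137 Im=-0.0729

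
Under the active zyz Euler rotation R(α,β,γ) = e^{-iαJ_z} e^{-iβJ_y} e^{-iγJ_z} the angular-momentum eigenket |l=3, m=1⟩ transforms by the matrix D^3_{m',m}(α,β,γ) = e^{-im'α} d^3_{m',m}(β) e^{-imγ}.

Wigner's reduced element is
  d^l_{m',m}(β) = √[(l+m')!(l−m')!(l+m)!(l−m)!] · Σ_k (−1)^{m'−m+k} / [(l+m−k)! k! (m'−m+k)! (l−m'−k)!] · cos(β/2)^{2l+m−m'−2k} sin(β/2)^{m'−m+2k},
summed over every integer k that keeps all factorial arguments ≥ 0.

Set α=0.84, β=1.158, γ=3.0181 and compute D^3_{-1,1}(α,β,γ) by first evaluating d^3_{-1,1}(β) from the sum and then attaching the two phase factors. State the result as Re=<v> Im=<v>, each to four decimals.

Split into d^3_{-1,1}(β=1.158) × two z-phases.
Half-angle: c=0.837010, s=0.547187. N=√(2·24·24·2)=48.000000
k∈{2,3,4} keeps every argument non-negative
  k=2: (−1)^0·48.0000/(8)·0.8370^4·0.5472^2 = +0.881752
  k=3: (−1)^1·48.0000/(6)·0.8370^2·0.5472^4 = -0.502453
  k=4: (−1)^2·48.0000/(48)·0.8370^0·0.5472^6 = +0.026842
d^3_{-1,1}(1.158) = +0.881752 -0.502453 +0.026842 = +0.406141
Attach z-rotation phases: D = e^{-i(-1)(0.84)}·(+0.406141)·e^{-i(1)(3.0181)} = -0.231766-0.333519i

Re=-0.2318 Im=-0.3335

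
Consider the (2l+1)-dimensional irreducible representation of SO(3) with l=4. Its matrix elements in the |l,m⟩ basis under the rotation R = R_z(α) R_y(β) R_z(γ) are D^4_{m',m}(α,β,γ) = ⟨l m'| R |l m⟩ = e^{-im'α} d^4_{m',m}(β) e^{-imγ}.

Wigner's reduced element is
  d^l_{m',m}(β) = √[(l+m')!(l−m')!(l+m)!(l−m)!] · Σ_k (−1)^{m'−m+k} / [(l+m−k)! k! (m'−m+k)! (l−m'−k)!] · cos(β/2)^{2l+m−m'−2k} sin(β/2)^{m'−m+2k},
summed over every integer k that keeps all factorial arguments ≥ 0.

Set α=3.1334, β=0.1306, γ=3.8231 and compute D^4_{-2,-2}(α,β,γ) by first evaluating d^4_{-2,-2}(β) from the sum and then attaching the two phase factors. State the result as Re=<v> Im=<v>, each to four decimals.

First d^4_{-2,-2}(β=0.1306), then the phase factors e^{-i(-2)α} and e^{-i(-2)γ}:
With c≡cos(β/2)=0.997869 and s≡sin(β/2)=0.065254, N=[2·720·2·720]^{1/2}=1440.000000
Admissible k: 0..2 (factorial args all ≥0)
  k=0: (−1)^0·1440.0000/(1440)·0.9979^8·0.0653^0 = +0.983076
  k=1: (−1)^1·1440.0000/(120)·0.9979^6·0.0653^2 = -0.050446
  k=2: (−1)^2·1440.0000/(96)·0.9979^4·0.0653^4 = +0.000270
d^4_{-2,-2}(0.1306) = +0.983076 -0.050446 +0.000270 = +0.932900
D = (+0.999866-0.016385i)·(+0.932900)·(+0.206290+0.978491i) = +0.207378+0.909558i

Re=0.2074 Im=0.9096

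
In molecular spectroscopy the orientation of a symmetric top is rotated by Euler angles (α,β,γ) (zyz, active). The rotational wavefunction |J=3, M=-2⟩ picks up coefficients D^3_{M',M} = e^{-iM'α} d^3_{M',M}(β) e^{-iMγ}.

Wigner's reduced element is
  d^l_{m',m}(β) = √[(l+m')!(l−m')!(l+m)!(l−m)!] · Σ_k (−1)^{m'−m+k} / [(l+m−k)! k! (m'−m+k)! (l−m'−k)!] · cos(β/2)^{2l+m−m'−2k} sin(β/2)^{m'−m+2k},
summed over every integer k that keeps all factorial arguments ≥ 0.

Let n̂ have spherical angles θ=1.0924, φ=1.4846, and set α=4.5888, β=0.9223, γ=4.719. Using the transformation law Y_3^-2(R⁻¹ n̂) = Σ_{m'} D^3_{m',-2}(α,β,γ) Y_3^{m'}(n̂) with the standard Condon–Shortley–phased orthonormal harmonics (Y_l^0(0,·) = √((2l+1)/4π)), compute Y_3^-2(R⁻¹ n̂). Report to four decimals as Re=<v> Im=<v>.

Need the full column D^3_{m',-2} for m'=−3..3 at α=4.5888, β=0.9223, γ=4.719.
cos(β/2)=0.895541, sin(β/2)=0.444978
d^3_{-3,-2}: single k=1 term ⇒ +0.627831;  D = -0.219725-0.588126i
d^3_{-2,-2}: k∈[0..1] ⇒ +0.515839 -0.636781 = -0.120943;  D = -0.117648+0.028038i
d^3_{-1,-2}: k∈[0..1] ⇒ -0.810526 +0.400224 = -0.410302;  D = -0.045192-0.407806i
d^3_{0,-2}: k∈[0..1] ⇒ +0.697559 -0.172221 = +0.525337;  D = -0.525291-0.006946i
d^3_{1,-2}: k∈[0..1] ⇒ -0.400224 +0.049406 = -0.350818;  D = -0.047846+0.347540i
d^3_{2,-2}: k∈[0..1] ⇒ +0.157216 -0.007763 = +0.149453;  D = +0.144414+0.038479i
d^3_{3,-2}: single k=0 term ⇒ -0.038270;  D = +0.014337-0.035483i
Y_3^{m'}(θ=1.0924,φ=1.4846) and Σ D·Y over m':
  (-0.2197-0.5881i)·(-0.0746+0.2822i)  (-0.1176+0.0280i)·(-0.3653-0.0636i)  (-0.0452-0.4078i)·(+0.0015-0.0170i)  (-0.5253-0.0069i)·(-0.3333+0.0000i)  (-0.0478+0.3475i)·(-0.0015-0.0170i)  (+0.1444+0.0385i)·(-0.3653+0.0636i)  (+0.0143-0.0355i)·(+0.0746+0.2822i)
Y_3^-2(R⁻¹ n̂) = +0.357081-0.021548i

Re=0.3571 Im=-0.0215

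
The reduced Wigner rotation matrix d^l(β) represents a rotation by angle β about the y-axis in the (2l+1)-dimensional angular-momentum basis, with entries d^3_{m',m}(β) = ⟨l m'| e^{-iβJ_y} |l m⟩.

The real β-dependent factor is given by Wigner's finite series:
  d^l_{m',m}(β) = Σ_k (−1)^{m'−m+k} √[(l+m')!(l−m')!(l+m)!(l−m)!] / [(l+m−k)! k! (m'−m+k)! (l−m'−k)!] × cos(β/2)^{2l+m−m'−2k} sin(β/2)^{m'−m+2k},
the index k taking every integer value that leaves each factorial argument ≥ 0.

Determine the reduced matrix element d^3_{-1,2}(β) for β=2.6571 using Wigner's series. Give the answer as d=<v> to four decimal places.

d^3_{-1,2}(β=2.6571) via Wigner's sum:
With c≡cos(β/2)=0.239884 and s≡sin(β/2)=0.970802, N=[2·24·120·1]^{1/2}=75.894664
k∈{3,4} keeps every argument non-negative
  k=3: (−1)^0·75.8947/(12)·0.2399^3·0.9708^3 = +0.079878
  k=4: (−1)^1·75.8947/(24)·0.2399^1·0.9708^5 = -0.654114
d^3_{-1,2}(2.6571) = +0.079878 -0.654114 = -0.574237

d=-0.5742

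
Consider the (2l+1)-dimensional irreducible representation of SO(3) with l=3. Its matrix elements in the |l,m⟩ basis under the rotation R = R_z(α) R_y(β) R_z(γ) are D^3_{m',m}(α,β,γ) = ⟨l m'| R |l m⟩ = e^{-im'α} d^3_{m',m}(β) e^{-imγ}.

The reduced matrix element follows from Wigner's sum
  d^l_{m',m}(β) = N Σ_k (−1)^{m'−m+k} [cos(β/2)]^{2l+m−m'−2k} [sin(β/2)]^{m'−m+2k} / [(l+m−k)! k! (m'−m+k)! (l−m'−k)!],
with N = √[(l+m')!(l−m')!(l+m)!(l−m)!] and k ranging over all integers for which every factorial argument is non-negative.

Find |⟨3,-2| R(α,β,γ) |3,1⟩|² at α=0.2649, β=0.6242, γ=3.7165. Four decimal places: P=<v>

Split into d^3_{-2,1}(β=0.6242) × two z-phases.
Half-angle: c=0.951691, s=0.307058. N=√(1·120·24·2)=75.894664
k∈{3,4} keeps every argument non-negative
  k=3: (−1)^0·75.8947/(12)·0.9517^3·0.3071^3 = +0.157826
  k=4: (−1)^1·75.8947/(24)·0.9517^1·0.3071^5 = -0.008215
d^3_{-2,1}(0.6242) = +0.157826 -0.008215 = +0.149611
|D^3_{-2,1}|² = |d^3_{-2,1}(β)|² = (+0.149611)² = 0.022383 (the z-rotation phases have unit modulus)

P=0.0224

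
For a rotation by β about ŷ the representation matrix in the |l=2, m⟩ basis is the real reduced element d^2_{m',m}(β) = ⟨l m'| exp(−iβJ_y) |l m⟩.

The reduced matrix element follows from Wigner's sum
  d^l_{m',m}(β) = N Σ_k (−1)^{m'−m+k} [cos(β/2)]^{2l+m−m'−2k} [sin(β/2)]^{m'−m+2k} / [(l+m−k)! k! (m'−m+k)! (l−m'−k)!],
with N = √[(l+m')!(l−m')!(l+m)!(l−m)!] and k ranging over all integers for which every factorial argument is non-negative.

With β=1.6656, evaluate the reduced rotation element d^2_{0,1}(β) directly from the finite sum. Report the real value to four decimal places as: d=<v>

d=-0.1154

d^2_{0,1}(β=1.6656) via Wigner's sum:
c=cos(1.6656/2)=0.672807, s=sin(1.6656/2)=0.739818; N=√[2·2·6·1]=4.898979
The bounds max(0,m−m')=1 and min(l+m,l−m')=2 give 2 terms
  k=1: (−1)^0·4.8990/(2)·0.6728^3·0.7398^1 = +0.551915
  k=2: (−1)^1·4.8990/(2)·0.6728^1·0.7398^3 = -0.667330
d^2_{0,1}(1.6656) = +0.551915 -0.667330 = -0.115416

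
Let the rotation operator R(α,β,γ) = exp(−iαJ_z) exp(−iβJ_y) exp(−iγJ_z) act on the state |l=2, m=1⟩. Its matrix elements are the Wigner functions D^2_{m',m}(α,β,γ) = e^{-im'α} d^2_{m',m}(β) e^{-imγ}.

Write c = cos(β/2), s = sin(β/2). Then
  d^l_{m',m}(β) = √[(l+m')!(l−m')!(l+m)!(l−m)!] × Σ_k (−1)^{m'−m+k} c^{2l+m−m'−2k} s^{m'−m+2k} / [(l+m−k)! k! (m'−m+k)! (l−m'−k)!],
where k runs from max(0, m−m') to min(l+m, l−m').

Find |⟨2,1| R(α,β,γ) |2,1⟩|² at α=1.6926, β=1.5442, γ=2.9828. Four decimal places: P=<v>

D^2_{1,1}(1.6926,1.5442,2.9828) = e^{-i·1·1.6926}·d^2_{1,1}(1.5442)·e^{-i·1·2.9828}. Compute d first:
With c≡cos(β/2)=0.716447 and s≡sin(β/2)=0.697641, N=[6·1·6·1]^{1/2}=6.000000
k: max(0,(1)−(1))=0 … min(2+(1),2−(1))=1
  k=0: (−1)^0·6.0000/(6)·0.7164^4·0.6976^0 = +0.263473
  k=1: (−1)^1·6.0000/(2)·0.7164^2·0.6976^2 = -0.749470
d^2_{1,1}(1.5442) = +0.263473 -0.749470 = -0.485996
|D^2_{1,1}|² = |d^2_{1,1}(β)|² = (-0.485996)² = 0.236192 (the z-rotation phases have unit modulus)

P=0.2362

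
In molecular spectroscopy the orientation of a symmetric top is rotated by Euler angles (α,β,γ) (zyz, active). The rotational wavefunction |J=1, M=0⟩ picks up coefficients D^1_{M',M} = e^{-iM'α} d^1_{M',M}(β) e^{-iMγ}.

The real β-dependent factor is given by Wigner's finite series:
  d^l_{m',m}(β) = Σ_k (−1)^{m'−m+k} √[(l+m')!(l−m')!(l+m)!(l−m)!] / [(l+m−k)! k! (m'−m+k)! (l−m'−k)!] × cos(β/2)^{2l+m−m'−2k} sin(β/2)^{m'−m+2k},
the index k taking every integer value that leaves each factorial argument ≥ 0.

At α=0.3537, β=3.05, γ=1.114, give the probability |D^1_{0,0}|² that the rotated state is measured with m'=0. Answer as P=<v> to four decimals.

P=0.9916

Split into d^1_{0,0}(β=3.05) × two z-phases.
c=cos(3.05/2)=0.045780, s=sin(3.05/2)=0.998952; N=√[1·1·1·1]=1.000000
k: max(0,(0)−(0))=0 … min(1+(0),1−(0))=1
  k=0: (−1)^0·1.0000/(1)·0.0458^2·0.9990^0 = +0.002096
  k=1: (−1)^1·1.0000/(1)·0.0458^0·0.9990^2 = -0.997904
d^1_{0,0}(3.05) = +0.002096 -0.997904 = -0.995808
|D^1_{0,0}|² = |d^1_{0,0}(β)|² = (-0.995808)² = 0.991634 (the z-rotation phases have unit modulus)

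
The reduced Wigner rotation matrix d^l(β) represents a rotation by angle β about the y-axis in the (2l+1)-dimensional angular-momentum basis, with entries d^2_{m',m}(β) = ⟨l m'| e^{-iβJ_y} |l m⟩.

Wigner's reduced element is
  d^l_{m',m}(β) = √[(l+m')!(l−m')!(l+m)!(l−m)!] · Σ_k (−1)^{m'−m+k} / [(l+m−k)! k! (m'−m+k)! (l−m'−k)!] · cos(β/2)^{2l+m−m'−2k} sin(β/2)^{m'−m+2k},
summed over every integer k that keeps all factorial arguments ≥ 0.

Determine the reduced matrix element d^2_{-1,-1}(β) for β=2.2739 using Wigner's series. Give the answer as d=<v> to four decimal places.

d=-0.4052

d^2_{-1,-1}(β=2.2739) via Wigner's sum:
With c≡cos(β/2)=0.420364 and s≡sin(β/2)=0.907356, N=[1·6·1·6]^{1/2}=6.000000
k∈{0,1} keeps every argument non-negative
  k=0: (−1)^0·6.0000/(6)·0.4204^4·0.9074^0 = +0.031225
  k=1: (−1)^1·6.0000/(2)·0.4204^2·0.9074^2 = -0.436443
d^2_{-1,-1}(2.2739) = +0.031225 -0.436443 = -0.405218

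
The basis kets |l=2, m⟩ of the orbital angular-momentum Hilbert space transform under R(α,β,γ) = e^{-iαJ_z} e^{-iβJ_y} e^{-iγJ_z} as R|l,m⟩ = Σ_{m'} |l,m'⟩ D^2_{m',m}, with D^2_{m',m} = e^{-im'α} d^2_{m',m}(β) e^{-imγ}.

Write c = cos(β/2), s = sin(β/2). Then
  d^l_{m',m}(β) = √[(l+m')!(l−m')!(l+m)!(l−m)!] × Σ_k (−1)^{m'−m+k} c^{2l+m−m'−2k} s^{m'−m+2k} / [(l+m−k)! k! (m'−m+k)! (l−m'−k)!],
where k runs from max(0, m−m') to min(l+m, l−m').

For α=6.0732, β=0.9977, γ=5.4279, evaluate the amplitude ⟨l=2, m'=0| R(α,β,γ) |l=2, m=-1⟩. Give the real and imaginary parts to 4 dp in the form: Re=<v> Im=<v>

Re=-0.3660 Im=0.4212

Split into d^2_{0,-1}(β=0.9977) × two z-phases.
With c≡cos(β/2)=0.878133 and s≡sin(β/2)=0.478416, N=[2·2·1·6]^{1/2}=4.898979
The bounds max(0,m−m')=0 and min(l+m,l−m')=1 give 2 terms
  k=0: (−1)^1·4.8990/(2)·0.8781^3·0.4784^1 = -0.793529
  k=1: (−1)^2·4.8990/(2)·0.8781^1·0.4784^3 = +0.235534
d^2_{0,-1}(0.9977) = -0.793529 +0.235534 = -0.557995
D = (+1.000000+0.000000i)·(-0.557995)·(+0.656003-0.754758i) = -0.366047+0.421151i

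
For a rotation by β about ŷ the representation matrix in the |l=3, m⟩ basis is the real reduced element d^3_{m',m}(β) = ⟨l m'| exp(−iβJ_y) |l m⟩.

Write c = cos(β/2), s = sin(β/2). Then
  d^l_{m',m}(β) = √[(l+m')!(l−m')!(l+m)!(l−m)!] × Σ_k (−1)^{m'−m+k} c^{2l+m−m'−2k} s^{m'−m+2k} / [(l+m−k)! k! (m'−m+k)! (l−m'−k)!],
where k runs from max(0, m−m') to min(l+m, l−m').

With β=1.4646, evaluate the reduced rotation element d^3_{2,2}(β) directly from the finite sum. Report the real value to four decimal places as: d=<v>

d^3_{2,2}(β=1.4646) via Wigner's sum:
With c≡cos(β/2)=0.743639 and s≡sin(β/2)=0.668582, N=[120·1·120·1]^{1/2}=120.000000
k: max(0,(2)−(2))=0 … min(3+(2),3−(2))=1
  k=0: (−1)^0·120.0000/(120)·0.7436^6·0.6686^0 = +0.169111
  k=1: (−1)^1·120.0000/(24)·0.7436^4·0.6686^2 = -0.683482
d^3_{2,2}(1.4646) = +0.169111 -0.683482 = -0.514371

d=-0.5144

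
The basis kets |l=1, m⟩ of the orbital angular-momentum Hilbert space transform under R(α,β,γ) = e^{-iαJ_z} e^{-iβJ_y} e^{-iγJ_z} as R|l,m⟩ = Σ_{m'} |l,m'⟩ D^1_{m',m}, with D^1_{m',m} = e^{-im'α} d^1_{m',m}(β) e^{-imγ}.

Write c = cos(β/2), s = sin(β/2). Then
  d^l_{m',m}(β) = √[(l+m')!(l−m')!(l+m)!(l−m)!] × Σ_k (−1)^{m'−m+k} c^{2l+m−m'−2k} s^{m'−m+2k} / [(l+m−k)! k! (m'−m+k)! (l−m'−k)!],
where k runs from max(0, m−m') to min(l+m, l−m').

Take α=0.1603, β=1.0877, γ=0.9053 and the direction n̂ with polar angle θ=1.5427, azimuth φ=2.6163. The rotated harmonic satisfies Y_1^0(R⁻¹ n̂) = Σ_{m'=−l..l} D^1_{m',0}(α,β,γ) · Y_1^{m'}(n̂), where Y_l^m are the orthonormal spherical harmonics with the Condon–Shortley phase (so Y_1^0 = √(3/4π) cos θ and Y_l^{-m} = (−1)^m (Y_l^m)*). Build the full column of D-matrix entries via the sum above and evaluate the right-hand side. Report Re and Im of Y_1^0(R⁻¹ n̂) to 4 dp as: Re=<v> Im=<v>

Re=-0.3284 Im=0.0000

Need the full column D^1_{m',0} for m'=−1..1 at α=0.1603, β=1.0877, γ=0.9053.
cos(β/2)=0.855723, sin(β/2)=0.517434
d^1_{-1,0}: single k=1 term ⇒ +0.626186;  D = +0.618158+0.099948i
d^1_{0,0}: k∈[0..1] ⇒ +0.732262 -0.267738 = +0.464523;  D = +0.464523+0.000000i
d^1_{1,0}: single k=0 term ⇒ -0.626186;  D = -0.618158+0.099948i
Y_1^{m'}(θ=1.5427,φ=2.6163) and Σ D·Y over m':
  (+0.6182+0.0999i)·(-0.2988-0.1732i)  (+0.4645+0.0000i)·(+0.0137+0.0000i)  (-0.6182+0.0999i)·(+0.2988-0.1732i)
Y_1^0(R⁻¹ n̂) = -0.328411+0.000000i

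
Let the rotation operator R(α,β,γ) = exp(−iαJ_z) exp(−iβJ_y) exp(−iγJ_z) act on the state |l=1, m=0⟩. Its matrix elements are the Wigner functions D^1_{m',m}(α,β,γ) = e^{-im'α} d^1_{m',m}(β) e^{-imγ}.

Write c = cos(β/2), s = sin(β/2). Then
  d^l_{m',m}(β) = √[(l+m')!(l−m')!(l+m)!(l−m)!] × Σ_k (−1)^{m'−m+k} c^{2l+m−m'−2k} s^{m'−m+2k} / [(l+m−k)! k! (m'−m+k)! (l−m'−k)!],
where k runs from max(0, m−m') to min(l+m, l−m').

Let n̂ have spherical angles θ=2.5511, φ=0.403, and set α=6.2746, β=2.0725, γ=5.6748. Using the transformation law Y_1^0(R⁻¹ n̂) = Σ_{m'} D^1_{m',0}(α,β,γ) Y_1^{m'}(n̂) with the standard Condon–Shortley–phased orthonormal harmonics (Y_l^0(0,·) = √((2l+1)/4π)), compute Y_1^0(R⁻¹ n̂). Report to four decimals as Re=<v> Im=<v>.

Need the full column D^1_{m',0} for m'=−1..1 at α=6.2746, β=2.0725, γ=5.6748.
cos(β/2)=0.509451, sin(β/2)=0.860500
d^1_{-1,0}: single k=1 term ⇒ +0.619966;  D = +0.619943-0.005323i
d^1_{0,0}: k∈[0..1] ⇒ +0.259540 -0.740460 = -0.480920;  D = -0.480920+0.000000i
d^1_{1,0}: single k=0 term ⇒ -0.619966;  D = -0.619943-0.005323i
Y_1^{m'}(θ=2.5511,φ=0.403) and Σ D·Y over m':
  (+0.6199-0.0053i)·(+0.1770-0.0754i)  (-0.4809+0.0000i)·(-0.4059+0.0000i)  (-0.6199-0.0053i)·(-0.1770-0.0754i)
Y_1^0(R⁻¹ n̂) = +0.413785+0.000000i

Re=0.4138 Im=0.0000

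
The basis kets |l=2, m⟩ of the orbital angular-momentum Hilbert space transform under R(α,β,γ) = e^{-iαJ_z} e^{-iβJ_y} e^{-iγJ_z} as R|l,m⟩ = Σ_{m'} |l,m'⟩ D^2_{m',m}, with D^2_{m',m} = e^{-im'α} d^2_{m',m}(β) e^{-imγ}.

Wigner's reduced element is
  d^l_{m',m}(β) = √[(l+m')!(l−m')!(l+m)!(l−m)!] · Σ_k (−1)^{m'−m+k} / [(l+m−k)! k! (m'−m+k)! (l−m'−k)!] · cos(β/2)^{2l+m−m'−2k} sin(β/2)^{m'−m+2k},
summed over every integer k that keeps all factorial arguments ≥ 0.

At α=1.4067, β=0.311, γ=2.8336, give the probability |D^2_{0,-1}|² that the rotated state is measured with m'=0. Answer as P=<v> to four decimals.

P=0.1273

D^2_{0,-1}(1.4067,0.311,2.8336) = e^{-i·0·1.4067}·d^2_{0,-1}(0.311)·e^{-i·-1·2.8336}. Compute d first:
c=cos(0.311/2)=0.987934, s=sin(0.311/2)=0.154874; N=√[2·2·1·6]=4.898979
k∈{0,1} keeps every argument non-negative
  k=0: (−1)^1·4.8990/(2)·0.9879^3·0.1549^1 = -0.365796
  k=1: (−1)^2·4.8990/(2)·0.9879^1·0.1549^3 = +0.008990
d^2_{0,-1}(0.311) = -0.365796 +0.008990 = -0.356806
|D^2_{0,-1}|² = |d^2_{0,-1}(β)|² = (-0.356806)² = 0.127311 (the z-rotation phases have unit modulus)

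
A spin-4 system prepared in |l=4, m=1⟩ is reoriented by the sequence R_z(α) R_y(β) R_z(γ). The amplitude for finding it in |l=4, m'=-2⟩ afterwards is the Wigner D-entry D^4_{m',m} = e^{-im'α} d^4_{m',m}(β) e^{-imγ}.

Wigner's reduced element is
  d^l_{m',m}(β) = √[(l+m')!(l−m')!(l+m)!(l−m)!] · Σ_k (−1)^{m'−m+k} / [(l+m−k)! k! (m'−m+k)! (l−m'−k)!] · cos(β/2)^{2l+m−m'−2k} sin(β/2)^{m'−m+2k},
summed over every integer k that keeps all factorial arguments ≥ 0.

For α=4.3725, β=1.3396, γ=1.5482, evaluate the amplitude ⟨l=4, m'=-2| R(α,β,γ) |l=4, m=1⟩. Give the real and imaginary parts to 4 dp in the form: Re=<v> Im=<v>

D^4_{-2,1}(4.3725,1.3396,1.5482) = e^{-i·-2·4.3725}·d^4_{-2,1}(1.3396)·e^{-i·1·1.5482}. Compute d first:
c=cos(1.3396/2)=0.783946, s=sin(1.3396/2)=0.620829; N=√[2·720·120·6]=1018.233765
Admissible k: 3..5 (factorial args all ≥0)
  k=3: (−1)^0·1018.2338/(72)·0.7839^5·0.6208^3 = +1.001986
  k=4: (−1)^1·1018.2338/(48)·0.7839^3·0.6208^5 = -0.942595
  k=5: (−1)^2·1018.2338/(240)·0.7839^1·0.6208^7 = +0.118230
d^4_{-2,1}(1.3396) = +1.001986 -0.942595 +0.118230 = +0.177621
Attach z-rotation phases: D = e^{-i(-2)(4.3725)}·(+0.177621)·e^{-i(1)(1.5482)} = +0.108507+0.140626i

Re=0.1085 Im=0.1406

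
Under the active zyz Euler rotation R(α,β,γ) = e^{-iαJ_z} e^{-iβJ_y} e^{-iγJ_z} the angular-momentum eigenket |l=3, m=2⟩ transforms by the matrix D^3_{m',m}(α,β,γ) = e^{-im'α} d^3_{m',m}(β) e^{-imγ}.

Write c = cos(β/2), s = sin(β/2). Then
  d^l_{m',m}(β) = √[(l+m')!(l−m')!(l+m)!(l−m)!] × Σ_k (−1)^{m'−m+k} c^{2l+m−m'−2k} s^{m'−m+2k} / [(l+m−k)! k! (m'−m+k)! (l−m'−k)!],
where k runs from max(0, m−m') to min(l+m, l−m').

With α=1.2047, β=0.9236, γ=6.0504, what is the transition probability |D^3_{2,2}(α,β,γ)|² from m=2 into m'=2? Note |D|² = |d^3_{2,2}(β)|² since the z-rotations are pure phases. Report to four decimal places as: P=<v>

D^3_{2,2}(1.2047,0.9236,6.0504) = e^{-i·2·1.2047}·d^3_{2,2}(0.9236)·e^{-i·2·6.0504}. Compute d first:
Half-angle: c=0.895252, s=0.445560. N=√(120·1·120·1)=120.000000
The bounds max(0,m−m')=0 and min(l+m,l−m')=1 give 2 terms
  k=0: (−1)^0·120.0000/(120)·0.8953^6·0.4456^0 = +0.514839
  k=1: (−1)^1·120.0000/(24)·0.8953^4·0.4456^2 = -0.637623
d^3_{2,2}(0.9236) = +0.514839 -0.637623 = -0.122784
|D^3_{2,2}|² = |d^3_{2,2}(β)|² = (-0.122784)² = 0.015076 (the z-rotation phases have unit modulus)

P=0.0151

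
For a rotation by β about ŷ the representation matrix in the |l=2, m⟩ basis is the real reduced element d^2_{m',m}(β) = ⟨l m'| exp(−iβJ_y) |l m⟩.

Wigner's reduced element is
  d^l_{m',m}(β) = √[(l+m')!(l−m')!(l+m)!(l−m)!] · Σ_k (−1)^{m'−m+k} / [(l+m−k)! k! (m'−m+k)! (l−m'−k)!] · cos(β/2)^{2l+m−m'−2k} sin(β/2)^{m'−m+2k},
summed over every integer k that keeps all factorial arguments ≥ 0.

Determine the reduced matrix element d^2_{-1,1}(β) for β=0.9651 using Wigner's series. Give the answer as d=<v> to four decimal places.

d^2_{-1,1}(β=0.9651) via Wigner's sum:
With c≡cos(β/2)=0.885815 and s≡sin(β/2)=0.464040, N=[1·6·6·1]^{1/2}=6.000000
Admissible k: 2..3 (factorial args all ≥0)
  k=2: (−1)^0·6.0000/(2)·0.8858^2·0.4640^2 = +0.506894
  k=3: (−1)^1·6.0000/(6)·0.8858^0·0.4640^4 = -0.046368
d^2_{-1,1}(0.9651) = +0.506894 -0.046368 = +0.460525

d=0.4605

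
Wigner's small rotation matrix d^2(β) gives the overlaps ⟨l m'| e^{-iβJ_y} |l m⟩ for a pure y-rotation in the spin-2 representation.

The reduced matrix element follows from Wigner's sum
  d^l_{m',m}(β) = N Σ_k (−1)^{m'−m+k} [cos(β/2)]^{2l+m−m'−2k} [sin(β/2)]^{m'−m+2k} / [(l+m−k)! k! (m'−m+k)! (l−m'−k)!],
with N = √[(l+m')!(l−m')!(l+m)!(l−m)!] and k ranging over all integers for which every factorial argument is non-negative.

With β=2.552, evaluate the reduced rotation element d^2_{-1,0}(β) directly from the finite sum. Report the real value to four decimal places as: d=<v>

d^2_{-1,0}(β=2.552) via Wigner's sum:
With c≡cos(β/2)=0.290545 and s≡sin(β/2)=0.956861, N=[1·6·2·2]^{1/2}=4.898979
The bounds max(0,m−m')=1 and min(l+m,l−m')=2 give 2 terms
  k=1: (−1)^0·4.8990/(2)·0.2905^3·0.9569^1 = +0.057486
  k=2: (−1)^1·4.8990/(2)·0.2905^1·0.9569^3 = -0.623499
d^2_{-1,0}(2.552) = +0.057486 -0.623499 = -0.566013

d=-0.5660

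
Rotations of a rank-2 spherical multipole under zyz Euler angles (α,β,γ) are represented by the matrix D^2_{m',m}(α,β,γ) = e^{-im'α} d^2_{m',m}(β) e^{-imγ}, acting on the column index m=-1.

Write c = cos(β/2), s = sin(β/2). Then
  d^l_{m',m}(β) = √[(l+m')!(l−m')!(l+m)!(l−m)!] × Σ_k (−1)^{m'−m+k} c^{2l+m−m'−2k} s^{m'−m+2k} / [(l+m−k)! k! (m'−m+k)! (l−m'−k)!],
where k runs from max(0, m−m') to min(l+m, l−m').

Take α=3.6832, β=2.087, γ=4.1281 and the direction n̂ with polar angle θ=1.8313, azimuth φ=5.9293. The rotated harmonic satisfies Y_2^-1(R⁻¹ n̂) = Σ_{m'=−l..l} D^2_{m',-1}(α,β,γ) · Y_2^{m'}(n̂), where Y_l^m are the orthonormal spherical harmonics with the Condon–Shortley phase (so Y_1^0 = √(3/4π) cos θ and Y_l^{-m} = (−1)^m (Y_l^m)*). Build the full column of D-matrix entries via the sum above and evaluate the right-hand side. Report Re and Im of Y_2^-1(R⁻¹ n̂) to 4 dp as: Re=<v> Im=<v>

Re=0.2821 Im=0.0060

Need the full column D^2_{m',-1} for m'=−2..2 at α=3.6832, β=2.087, γ=4.1281.
cos(β/2)=0.503199, sin(β/2)=0.864171
d^2_{-2,-1}: single k=1 term ⇒ +0.220216;  D = +0.105369-0.193371i
d^2_{-1,-1}: k∈[0..1] ⇒ +0.064115 -0.567283 = -0.503168;  D = -0.021470-0.502710i
d^2_{0,-1}: k∈[0..1] ⇒ -0.269708 +0.795452 = +0.525744;  D = -0.290004-0.438525i
d^2_{1,-1}: k∈[0..1] ⇒ +0.567283 -0.557697 = +0.009586;  D = +0.008653+0.004125i
d^2_{2,-1}: single k=0 term ⇒ -0.649484;  D = +0.646449-0.062712i
Y_2^{m'}(θ=1.8313,φ=5.9293) and Σ D·Y over m':
  (+0.1054-0.1934i)·(+0.2740+0.2345i)  (-0.0215-0.5027i)·(-0.1804-0.0666i)  (-0.2900-0.4385i)·(-0.2526+0.0000i)  (+0.0087+0.0041i)·(+0.1804-0.0666i)  (+0.6464-0.0627i)·(+0.2740-0.2345i)
Y_2^-1(R⁻¹ n̂) = +0.282126+0.006004i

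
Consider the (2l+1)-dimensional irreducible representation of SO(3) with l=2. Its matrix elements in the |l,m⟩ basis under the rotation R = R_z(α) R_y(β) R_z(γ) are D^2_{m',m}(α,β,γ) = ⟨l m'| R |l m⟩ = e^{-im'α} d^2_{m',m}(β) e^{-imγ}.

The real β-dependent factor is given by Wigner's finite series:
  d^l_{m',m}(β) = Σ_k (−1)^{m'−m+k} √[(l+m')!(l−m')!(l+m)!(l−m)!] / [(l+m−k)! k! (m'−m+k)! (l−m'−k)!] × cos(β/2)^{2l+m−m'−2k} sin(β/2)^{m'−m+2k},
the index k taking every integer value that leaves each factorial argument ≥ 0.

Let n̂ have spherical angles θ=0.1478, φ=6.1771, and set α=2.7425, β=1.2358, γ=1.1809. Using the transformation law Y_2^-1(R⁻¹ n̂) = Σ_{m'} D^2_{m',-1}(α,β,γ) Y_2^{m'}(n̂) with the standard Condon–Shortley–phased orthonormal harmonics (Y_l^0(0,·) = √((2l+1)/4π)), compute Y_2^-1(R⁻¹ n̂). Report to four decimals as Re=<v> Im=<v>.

Re=-0.0611 Im=-0.1321

Need the full column D^2_{m',-1} for m'=−2..2 at α=2.7425, β=1.2358, γ=1.1809.
cos(β/2)=0.815097, sin(β/2)=0.579325
d^2_{-2,-1}: single k=1 term ⇒ +0.627451;  D = +0.582057+0.234315i
d^2_{-1,-1}: k∈[0..1] ⇒ +0.441405 -0.668935 = -0.227530;  D = +0.161465+0.160309i
d^2_{0,-1}: k∈[0..1] ⇒ -0.768467 +0.388196 = -0.380271;  D = -0.144538-0.351731i
d^2_{1,-1}: k∈[0..1] ⇒ +0.668935 -0.112639 = +0.556296;  D = +0.005116-0.556272i
d^2_{2,-1}: single k=0 term ⇒ -0.316961;  D = +0.125846-0.290907i
Y_2^{m'}(θ=0.1478,φ=6.1771) and Σ D·Y over m':
  (+0.5821+0.2343i)·(+0.0082+0.0018i)  (+0.1615+0.1603i)·(+0.1119+0.0119i)  (-0.1445-0.3517i)·(+0.6103+0.0000i)  (+0.0051-0.5563i)·(-0.1119+0.0119i)  (+0.1258-0.2909i)·(+0.0082-0.0018i)
Y_2^-1(R⁻¹ n̂) = -0.061123-0.132141i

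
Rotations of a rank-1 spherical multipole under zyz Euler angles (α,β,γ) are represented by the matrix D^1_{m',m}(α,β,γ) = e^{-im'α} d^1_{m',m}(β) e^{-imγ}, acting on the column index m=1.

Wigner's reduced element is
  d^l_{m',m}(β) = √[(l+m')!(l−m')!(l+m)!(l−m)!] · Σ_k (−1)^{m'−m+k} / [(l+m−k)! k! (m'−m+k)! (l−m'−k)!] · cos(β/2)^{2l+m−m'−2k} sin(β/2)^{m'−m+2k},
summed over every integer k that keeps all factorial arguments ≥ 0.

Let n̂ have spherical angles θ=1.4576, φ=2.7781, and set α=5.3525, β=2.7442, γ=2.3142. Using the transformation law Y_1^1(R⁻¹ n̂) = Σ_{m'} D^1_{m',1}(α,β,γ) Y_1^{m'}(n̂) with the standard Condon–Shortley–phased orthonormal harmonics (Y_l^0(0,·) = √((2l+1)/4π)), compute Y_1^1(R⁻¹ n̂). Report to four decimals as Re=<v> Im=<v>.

Re=0.3062 Im=0.0606

Need the full column D^1_{m',1} for m'=−1..1 at α=5.3525, β=2.7442, γ=2.3142.
cos(β/2)=0.197391, sin(β/2)=0.980325
d^1_{-1,1}: single k=2 term ⇒ +0.961037;  D = -0.955914+0.099092i
d^1_{0,1}: single k=1 term ⇒ +0.273661;  D = -0.185213-0.201461i
d^1_{1,1}: single k=0 term ⇒ +0.038963;  D = +0.007255-0.038282i
Y_1^{m'}(θ=1.4576,φ=2.7781) and Σ D·Y over m':
  (-0.9559+0.0991i)·(-0.3209-0.1221i)  (-0.1852-0.2015i)·(+0.0552+0.0000i)  (+0.0073-0.0383i)·(+0.3209-0.1221i)
Y_1^1(R⁻¹ n̂) = +0.306236+0.060590i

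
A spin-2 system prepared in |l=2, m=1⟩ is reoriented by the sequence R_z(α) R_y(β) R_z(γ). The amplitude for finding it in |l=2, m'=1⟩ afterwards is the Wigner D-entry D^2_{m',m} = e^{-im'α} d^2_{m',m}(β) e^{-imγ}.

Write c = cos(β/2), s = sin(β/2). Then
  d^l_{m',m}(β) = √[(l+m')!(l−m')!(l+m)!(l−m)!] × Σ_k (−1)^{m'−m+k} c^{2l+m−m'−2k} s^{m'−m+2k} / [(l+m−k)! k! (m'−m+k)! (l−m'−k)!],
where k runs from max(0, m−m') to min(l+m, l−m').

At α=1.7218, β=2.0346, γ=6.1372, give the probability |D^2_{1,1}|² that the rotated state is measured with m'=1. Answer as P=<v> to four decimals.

P=0.2741

D^2_{1,1}(1.7218,2.0346,6.1372) = e^{-i·1·1.7218}·d^2_{1,1}(2.0346)·e^{-i·1·6.1372}. Compute d first:
With c≡cos(β/2)=0.525665 and s≡sin(β/2)=0.850692, N=[6·1·6·1]^{1/2}=6.000000
Admissible k: 0..1 (factorial args all ≥0)
  k=0: (−1)^0·6.0000/(6)·0.5257^4·0.8507^0 = +0.076355
  k=1: (−1)^1·6.0000/(2)·0.5257^2·0.8507^2 = -0.599906
d^2_{1,1}(2.0346) = +0.076355 -0.599906 = -0.523552
|D^2_{1,1}|² = |d^2_{1,1}(β)|² = (-0.523552)² = 0.274106 (the z-rotation phases have unit modulus)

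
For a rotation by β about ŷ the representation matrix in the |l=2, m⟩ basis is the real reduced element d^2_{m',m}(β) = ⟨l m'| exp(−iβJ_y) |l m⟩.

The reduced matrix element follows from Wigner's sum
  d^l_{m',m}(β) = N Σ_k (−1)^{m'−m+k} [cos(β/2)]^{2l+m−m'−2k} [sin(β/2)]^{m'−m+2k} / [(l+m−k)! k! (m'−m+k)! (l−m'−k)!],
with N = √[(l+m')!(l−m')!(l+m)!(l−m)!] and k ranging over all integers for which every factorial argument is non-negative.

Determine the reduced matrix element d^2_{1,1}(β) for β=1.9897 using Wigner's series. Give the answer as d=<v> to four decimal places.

d^2_{1,1}(β=1.9897) via Wigner's sum:
c=cos(1.9897/2)=0.544629, s=sin(1.9897/2)=0.838677; N=√[6·1·6·1]=6.000000
k∈{0,1} keeps every argument non-negative
  k=0: (−1)^0·6.0000/(6)·0.5446^4·0.8387^0 = +0.087984
  k=1: (−1)^1·6.0000/(2)·0.5446^2·0.8387^2 = -0.625910
d^2_{1,1}(1.9897) = +0.087984 -0.625910 = -0.537927

d=-0.5379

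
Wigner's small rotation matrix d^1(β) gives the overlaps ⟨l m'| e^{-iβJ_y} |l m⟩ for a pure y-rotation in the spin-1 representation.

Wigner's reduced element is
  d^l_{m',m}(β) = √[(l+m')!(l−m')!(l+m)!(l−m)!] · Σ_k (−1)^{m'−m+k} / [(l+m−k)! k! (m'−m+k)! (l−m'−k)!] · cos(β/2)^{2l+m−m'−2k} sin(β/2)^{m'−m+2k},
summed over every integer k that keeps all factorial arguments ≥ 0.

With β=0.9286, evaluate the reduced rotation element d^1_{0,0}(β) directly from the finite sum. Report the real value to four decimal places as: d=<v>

d=0.5990

d^1_{0,0}(β=0.9286) via Wigner's sum:
Half-angle: c=0.894135, s=0.447797. N=√(1·1·1·1)=1.000000
k∈{0,1} keeps every argument non-negative
  k=0: (−1)^0·1.0000/(1)·0.8941^2·0.4478^0 = +0.799478
  k=1: (−1)^1·1.0000/(1)·0.8941^0·0.4478^2 = -0.200522
d^1_{0,0}(0.9286) = +0.799478 -0.200522 = +0.598956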